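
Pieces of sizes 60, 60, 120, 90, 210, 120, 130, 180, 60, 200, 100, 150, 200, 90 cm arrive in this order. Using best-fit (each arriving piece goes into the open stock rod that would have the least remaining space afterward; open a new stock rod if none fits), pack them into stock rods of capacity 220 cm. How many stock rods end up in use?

  60 → stock rod 1 (new)  [load 60/220]
  60 → stock rod 1  [load 120/220]
  120 → stock rod 2 (new)  [load 120/220]
  90 → stock rod 1  [load 210/220]
  210 → stock rod 3 (new)  [load 210/220]
  120 → stock rod 4 (new)  [load 120/220]
  130 → stock rod 5 (new)  [load 130/220]
  180 → stock rod 6 (new)  [load 180/220]
  60 → stock rod 5  [load 190/220]
  200 → stock rod 7 (new)  [load 200/220]
  100 → stock rod 2  [load 220/220]
  150 → stock rod 8 (new)  [load 150/220]
  200 → stock rod 9 (new)  [load 200/220]
  90 → stock rod 4  [load 210/220]
9 stock rods opened.

9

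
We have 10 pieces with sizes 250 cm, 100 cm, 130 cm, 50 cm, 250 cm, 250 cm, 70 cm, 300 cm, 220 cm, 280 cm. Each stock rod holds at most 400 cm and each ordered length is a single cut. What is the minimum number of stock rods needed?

6

Total = 300 + 280 + 250 + 250 + 250 + 220 + 130 + 100 + 70 + 50 = 1900 cm.
Lower bound: ⌈1900/400⌉ = 5 stock rods.
Also, 6 pieces each exceed 200 cm, and no two of those can share a stock rod, so at least 6 stock rods are needed.
A packing using 6 stock rods:
  stock rod 1: 300 + 100 = 400
  stock rod 2: 280 + 70 + 50 = 400
  stock rod 3: 250 + 130 = 380
  stock rod 4: 250 = 250
  stock rod 5: 250 = 250
  stock rod 6: 220 = 220
This matches the lower bound, so 6 is optimal.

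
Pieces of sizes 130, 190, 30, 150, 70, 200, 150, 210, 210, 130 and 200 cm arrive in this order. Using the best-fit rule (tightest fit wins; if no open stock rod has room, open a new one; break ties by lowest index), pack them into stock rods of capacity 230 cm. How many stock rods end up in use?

9

  130 → stock rod 1 (new)  [load 130/230]
  190 → stock rod 2 (new)  [load 190/230]
  30 → stock rod 2  [load 220/230]
  150 → stock rod 3 (new)  [load 150/230]
  70 → stock rod 3  [load 220/230]
  200 → stock rod 4 (new)  [load 200/230]
  150 → stock rod 5 (new)  [load 150/230]
  210 → stock rod 6 (new)  [load 210/230]
  210 → stock rod 7 (new)  [load 210/230]
  130 → stock rod 8 (new)  [load 130/230]
  200 → stock rod 9 (new)  [load 200/230]
9 stock rods opened.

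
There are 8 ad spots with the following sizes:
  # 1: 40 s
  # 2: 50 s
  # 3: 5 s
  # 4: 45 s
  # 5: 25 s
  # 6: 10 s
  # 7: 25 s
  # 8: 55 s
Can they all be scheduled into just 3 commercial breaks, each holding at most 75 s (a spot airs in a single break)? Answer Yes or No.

Total = 255 s; ⌈255/75⌉ = 4.
At least 4 commercial breaks are required, but only 3 are allowed.

No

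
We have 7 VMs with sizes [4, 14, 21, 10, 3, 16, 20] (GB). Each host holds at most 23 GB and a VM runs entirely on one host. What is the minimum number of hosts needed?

5

Total = 21 + 20 + 16 + 14 + 10 + 4 + 3 = 88 GB.
Lower bound: ⌈88/23⌉ = 4 hosts.
A packing using 5 hosts:
  host 1: 21 = 21
  host 2: 20 + 3 = 23
  host 3: 16 + 4 = 20
  host 4: 14 = 14
  host 5: 10 = 10
No arrangement into 4 hosts stays within capacity, so 5 is optimal.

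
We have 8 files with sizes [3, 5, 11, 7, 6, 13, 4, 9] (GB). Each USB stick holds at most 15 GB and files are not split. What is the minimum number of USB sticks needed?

4

Total = 13 + 11 + 9 + 7 + 6 + 5 + 4 + 3 = 58 GB.
Lower bound: ⌈58/15⌉ = 4 USB sticks.
A packing using 4 USB sticks:
  USB stick 1: 13 = 13
  USB stick 2: 11 + 4 = 15
  USB stick 3: 9 + 6 = 15
  USB stick 4: 7 + 5 + 3 = 15
This matches the lower bound, so 4 is optimal.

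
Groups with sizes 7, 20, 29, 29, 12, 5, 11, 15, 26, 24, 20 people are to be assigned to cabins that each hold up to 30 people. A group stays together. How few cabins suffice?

Total = 29 + 29 + 26 + 24 + 20 + 20 + 15 + 12 + 11 + 7 + 5 = 198 people.
Lower bound: ⌈198/30⌉ = 7 cabins.
A packing using 8 cabins:
  cabin 1: 29 = 29
  cabin 2: 29 = 29
  cabin 3: 26 = 26
  cabin 4: 24 + 5 = 29
  cabin 5: 20 + 7 = 27
  cabin 6: 20 = 20
  cabin 7: 15 + 12 = 27
  cabin 8: 11 = 11
No arrangement into 7 cabins stays within capacity, so 8 is optimal.

8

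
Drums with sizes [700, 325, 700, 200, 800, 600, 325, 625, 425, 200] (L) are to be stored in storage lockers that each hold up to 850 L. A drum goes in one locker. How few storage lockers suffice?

Total = 800 + 700 + 700 + 625 + 600 + 425 + 325 + 325 + 200 + 200 = 4900 L.
Lower bound: ⌈4900/850⌉ = 6 storage lockers.
A packing using 7 storage lockers:
  locker 1: 800 = 800
  locker 2: 700 = 700
  locker 3: 700 = 700
  locker 4: 625 + 200 = 825
  locker 5: 600 + 200 = 800
  locker 6: 425 + 325 = 750
  locker 7: 325 = 325
No arrangement into 6 storage lockers stays within capacity, so 7 is optimal.

7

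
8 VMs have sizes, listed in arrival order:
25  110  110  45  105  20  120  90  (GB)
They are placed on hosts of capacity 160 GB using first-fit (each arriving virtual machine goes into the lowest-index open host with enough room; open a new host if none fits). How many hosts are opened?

  25 → host 1 (new)  [load 25/160]
  110 → host 1  [load 135/160]
  110 → host 2 (new)  [load 110/160]
  45 → host 2  [load 155/160]
  105 → host 3 (new)  [load 105/160]
  20 → host 1  [load 155/160]
  120 → host 4 (new)  [load 120/160]
  90 → host 5 (new)  [load 90/160]
5 hosts opened.

5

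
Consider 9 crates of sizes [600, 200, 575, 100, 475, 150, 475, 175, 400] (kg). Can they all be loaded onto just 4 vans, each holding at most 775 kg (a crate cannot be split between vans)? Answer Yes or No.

No

Total = 3150 kg; ⌈3150/775⌉ = 5.
At least 5 vans are required, but only 4 are allowed.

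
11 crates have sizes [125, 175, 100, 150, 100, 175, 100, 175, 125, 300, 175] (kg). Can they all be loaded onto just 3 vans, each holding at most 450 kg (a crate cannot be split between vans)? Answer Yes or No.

Total = 1700 kg; ⌈1700/450⌉ = 4.
At least 4 vans are required, but only 3 are allowed.

No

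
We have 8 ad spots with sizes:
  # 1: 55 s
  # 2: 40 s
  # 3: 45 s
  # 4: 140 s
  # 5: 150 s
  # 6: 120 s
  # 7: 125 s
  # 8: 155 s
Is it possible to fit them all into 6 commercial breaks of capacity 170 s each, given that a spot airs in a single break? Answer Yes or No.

A valid assignment using 6 commercial breaks:
  break 1: 155 = 155
  break 2: 150 = 150
  break 3: 140 = 140
  break 4: 125 + 45 = 170
  break 5: 120 + 40 = 160
  break 6: 55 = 55
Every load is within 170 s, so 6 commercial breaks suffice.

Yes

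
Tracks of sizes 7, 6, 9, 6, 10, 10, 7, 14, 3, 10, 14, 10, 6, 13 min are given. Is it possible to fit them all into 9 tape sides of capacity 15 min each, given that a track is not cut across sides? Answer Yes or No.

No

Total = 125 min; ⌈125/15⌉ = 9.
The bound of 9 does not rule out 9, but exhaustive search shows no assignment into 9 tape sides of capacity 15 min exists — the minimum is 10.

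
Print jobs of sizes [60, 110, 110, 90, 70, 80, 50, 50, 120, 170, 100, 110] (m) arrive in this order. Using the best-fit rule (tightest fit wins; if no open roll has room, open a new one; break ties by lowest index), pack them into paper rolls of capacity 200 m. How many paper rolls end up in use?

7

  60 → roll 1 (new)  [load 60/200]
  110 → roll 1  [load 170/200]
  110 → roll 2 (new)  [load 110/200]
  90 → roll 2  [load 200/200]
  70 → roll 3 (new)  [load 70/200]
  80 → roll 3  [load 150/200]
  50 → roll 3  [load 200/200]
  50 → roll 4 (new)  [load 50/200]
  120 → roll 4  [load 170/200]
  170 → roll 5 (new)  [load 170/200]
  100 → roll 6 (new)  [load 100/200]
  110 → roll 7 (new)  [load 110/200]
7 paper rolls opened.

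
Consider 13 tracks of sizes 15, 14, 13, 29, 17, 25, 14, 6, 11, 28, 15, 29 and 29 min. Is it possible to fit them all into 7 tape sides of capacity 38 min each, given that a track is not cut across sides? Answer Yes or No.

No

Total = 245 min; ⌈245/38⌉ = 7.
The bound of 7 does not rule out 7, but exhaustive search shows no assignment into 7 tape sides of capacity 38 min exists — the minimum is 8.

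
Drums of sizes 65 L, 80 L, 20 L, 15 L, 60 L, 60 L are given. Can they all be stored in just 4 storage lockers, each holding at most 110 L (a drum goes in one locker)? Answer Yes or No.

Yes

A valid assignment using 4 storage lockers:
  locker 1: 80 + 20 = 100
  locker 2: 65 + 15 = 80
  locker 3: 60 = 60
  locker 4: 60 = 60
Every load is within 110 L, so 4 storage lockers suffice.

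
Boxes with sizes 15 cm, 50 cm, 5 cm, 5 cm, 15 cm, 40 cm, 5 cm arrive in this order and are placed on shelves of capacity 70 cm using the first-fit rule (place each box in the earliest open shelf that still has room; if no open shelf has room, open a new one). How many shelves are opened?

2

  15 → shelf 1 (new)  [load 15/70]
  50 → shelf 1  [load 65/70]
  5 → shelf 1  [load 70/70]
  5 → shelf 2 (new)  [load 5/70]
  15 → shelf 2  [load 20/70]
  40 → shelf 2  [load 60/70]
  5 → shelf 2  [load 65/70]
2 shelves opened.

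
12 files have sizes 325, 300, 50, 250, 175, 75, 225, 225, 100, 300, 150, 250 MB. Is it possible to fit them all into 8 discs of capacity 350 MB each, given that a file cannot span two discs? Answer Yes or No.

A valid assignment using 8 discs:
  disc 1: 325 = 325
  disc 2: 300 + 50 = 350
  disc 3: 300 = 300
  disc 4: 250 + 100 = 350
  disc 5: 250 + 75 = 325
  disc 6: 225 = 225
  disc 7: 225 = 225
  disc 8: 175 + 150 = 325
Every load is within 350 MB, so 8 discs suffice.

Yes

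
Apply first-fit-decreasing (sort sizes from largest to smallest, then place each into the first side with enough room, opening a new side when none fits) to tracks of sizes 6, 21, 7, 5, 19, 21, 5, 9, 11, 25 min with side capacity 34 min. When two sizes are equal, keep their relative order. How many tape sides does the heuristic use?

4

Sorted descending: 25, 21, 21, 19, 11, 9, 7, 6, 5, 5.
  25 → side 1 (new)  [load 25/34]
  21 → side 2 (new)  [load 21/34]
  21 → side 3 (new)  [load 21/34]
  19 → side 4 (new)  [load 19/34]
  11 → side 2  [load 32/34]
  9 → side 1  [load 34/34]
  7 → side 3  [load 28/34]
  6 → side 3  [load 34/34]
  5 → side 4  [load 24/34]
  5 → side 4  [load 29/34]
4 tape sides opened.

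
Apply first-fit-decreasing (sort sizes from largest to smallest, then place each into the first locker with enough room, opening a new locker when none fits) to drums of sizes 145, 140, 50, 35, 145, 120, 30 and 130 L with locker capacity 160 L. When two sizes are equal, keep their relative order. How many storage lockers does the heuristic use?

6

Sorted descending: 145, 145, 140, 130, 120, 50, 35, 30.
  145 → locker 1 (new)  [load 145/160]
  145 → locker 2 (new)  [load 145/160]
  140 → locker 3 (new)  [load 140/160]
  130 → locker 4 (new)  [load 130/160]
  120 → locker 5 (new)  [load 120/160]
  50 → locker 6 (new)  [load 50/160]
  35 → locker 5  [load 155/160]
  30 → locker 4  [load 160/160]
6 storage lockers opened.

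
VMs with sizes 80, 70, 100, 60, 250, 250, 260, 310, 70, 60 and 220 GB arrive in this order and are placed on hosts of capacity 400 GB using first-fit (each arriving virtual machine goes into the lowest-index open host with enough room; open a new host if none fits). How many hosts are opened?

  80 → host 1 (new)  [load 80/400]
  70 → host 1  [load 150/400]
  100 → host 1  [load 250/400]
  60 → host 1  [load 310/400]
  250 → host 2 (new)  [load 250/400]
  250 → host 3 (new)  [load 250/400]
  260 → host 4 (new)  [load 260/400]
  310 → host 5 (new)  [load 310/400]
  70 → host 1  [load 380/400]
  60 → host 2  [load 310/400]
  220 → host 6 (new)  [load 220/400]
6 hosts opened.

6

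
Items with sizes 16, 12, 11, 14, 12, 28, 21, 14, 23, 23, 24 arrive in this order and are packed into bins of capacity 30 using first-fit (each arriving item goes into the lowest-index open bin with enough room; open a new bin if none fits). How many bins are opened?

8

  16 → bin 1 (new)  [load 16/30]
  12 → bin 1  [load 28/30]
  11 → bin 2 (new)  [load 11/30]
  14 → bin 2  [load 25/30]
  12 → bin 3 (new)  [load 12/30]
  28 → bin 4 (new)  [load 28/30]
  21 → bin 5 (new)  [load 21/30]
  14 → bin 3  [load 26/30]
  23 → bin 6 (new)  [load 23/30]
  23 → bin 7 (new)  [load 23/30]
  24 → bin 8 (new)  [load 24/30]
8 bins opened.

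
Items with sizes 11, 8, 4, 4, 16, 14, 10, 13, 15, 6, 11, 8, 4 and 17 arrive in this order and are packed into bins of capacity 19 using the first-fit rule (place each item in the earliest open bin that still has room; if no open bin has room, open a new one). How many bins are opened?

8

  11 → bin 1 (new)  [load 11/19]
  8 → bin 1  [load 19/19]
  4 → bin 2 (new)  [load 4/19]
  4 → bin 2  [load 8/19]
  16 → bin 3 (new)  [load 16/19]
  14 → bin 4 (new)  [load 14/19]
  10 → bin 2  [load 18/19]
  13 → bin 5 (new)  [load 13/19]
  15 → bin 6 (new)  [load 15/19]
  6 → bin 5  [load 19/19]
  11 → bin 7 (new)  [load 11/19]
  8 → bin 7  [load 19/19]
  4 → bin 4  [load 18/19]
  17 → bin 8 (new)  [load 17/19]
8 bins opened.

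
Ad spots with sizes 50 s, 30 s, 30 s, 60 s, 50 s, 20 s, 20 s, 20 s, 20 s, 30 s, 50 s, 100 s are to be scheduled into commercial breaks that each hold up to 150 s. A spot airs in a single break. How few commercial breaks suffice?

4

Total = 100 + 60 + 50 + 50 + 50 + 30 + 30 + 30 + 20 + 20 + 20 + 20 = 480 s.
Lower bound: ⌈480/150⌉ = 4 commercial breaks.
A packing using 4 commercial breaks:
  break 1: 100 + 50 = 150
  break 2: 60 + 50 + 30 = 140
  break 3: 50 + 30 + 30 + 20 + 20 = 150
  break 4: 20 + 20 = 40
This matches the lower bound, so 4 is optimal.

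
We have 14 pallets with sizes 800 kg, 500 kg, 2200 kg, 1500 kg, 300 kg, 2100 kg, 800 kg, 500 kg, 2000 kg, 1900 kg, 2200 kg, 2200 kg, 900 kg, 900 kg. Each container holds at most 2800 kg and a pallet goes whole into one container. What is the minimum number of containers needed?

Total = 2200 + 2200 + 2200 + 2100 + 2000 + 1900 + 1500 + 900 + 900 + 800 + 800 + 500 + 500 + 300 = 18800 kg.
Lower bound: ⌈18800/2800⌉ = 7 containers.
A packing using 8 containers:
  container 1: 2200 + 500 = 2700
  container 2: 2200 + 500 = 2700
  container 3: 2200 + 300 = 2500
  container 4: 2100 = 2100
  container 5: 2000 + 800 = 2800
  container 6: 1900 + 900 = 2800
  container 7: 1500 + 900 = 2400
  container 8: 800 = 800
No arrangement into 7 containers stays within capacity, so 8 is optimal.

8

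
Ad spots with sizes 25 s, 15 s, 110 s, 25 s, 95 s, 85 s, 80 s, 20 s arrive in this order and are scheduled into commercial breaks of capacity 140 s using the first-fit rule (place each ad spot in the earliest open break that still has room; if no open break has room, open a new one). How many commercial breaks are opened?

5

  25 → break 1 (new)  [load 25/140]
  15 → break 1  [load 40/140]
  110 → break 2 (new)  [load 110/140]
  25 → break 1  [load 65/140]
  95 → break 3 (new)  [load 95/140]
  85 → break 4 (new)  [load 85/140]
  80 → break 5 (new)  [load 80/140]
  20 → break 1  [load 85/140]
5 commercial breaks opened.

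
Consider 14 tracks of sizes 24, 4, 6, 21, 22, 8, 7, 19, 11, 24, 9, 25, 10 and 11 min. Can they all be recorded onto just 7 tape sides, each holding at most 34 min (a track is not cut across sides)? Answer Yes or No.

A valid assignment using 6 tape sides:
  side 1: 25 + 9 = 34
  side 2: 24 + 10 = 34
  side 3: 24 + 6 + 4 = 34
  side 4: 22 + 11 = 33
  side 5: 21 + 11 = 32
  side 6: 19 + 8 + 7 = 34
That uses only 6 ≤ 7, so 7 tape sides are enough.

Yes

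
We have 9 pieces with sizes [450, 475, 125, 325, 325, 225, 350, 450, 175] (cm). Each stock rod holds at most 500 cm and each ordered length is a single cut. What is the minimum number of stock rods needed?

Total = 475 + 450 + 450 + 350 + 325 + 325 + 225 + 175 + 125 = 2900 cm.
Lower bound: ⌈2900/500⌉ = 6 stock rods.
A packing using 7 stock rods:
  stock rod 1: 475 = 475
  stock rod 2: 450 = 450
  stock rod 3: 450 = 450
  stock rod 4: 350 + 125 = 475
  stock rod 5: 325 + 175 = 500
  stock rod 6: 325 = 325
  stock rod 7: 225 = 225
No arrangement into 6 stock rods stays within capacity, so 7 is optimal.

7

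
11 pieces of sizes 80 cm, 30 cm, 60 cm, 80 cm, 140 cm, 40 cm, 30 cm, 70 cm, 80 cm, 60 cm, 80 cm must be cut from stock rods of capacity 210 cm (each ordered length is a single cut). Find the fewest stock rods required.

Total = 140 + 80 + 80 + 80 + 80 + 70 + 60 + 60 + 40 + 30 + 30 = 750 cm.
Lower bound: ⌈750/210⌉ = 4 stock rods.
A packing using 4 stock rods:
  stock rod 1: 140 + 70 = 210
  stock rod 2: 80 + 80 + 40 = 200
  stock rod 3: 80 + 80 + 30 = 190
  stock rod 4: 60 + 60 + 30 = 150
This matches the lower bound, so 4 is optimal.

4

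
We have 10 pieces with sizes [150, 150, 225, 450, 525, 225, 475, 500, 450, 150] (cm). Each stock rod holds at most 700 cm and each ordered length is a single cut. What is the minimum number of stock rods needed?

Total = 525 + 500 + 475 + 450 + 450 + 225 + 225 + 150 + 150 + 150 = 3300 cm.
Lower bound: ⌈3300/700⌉ = 5 stock rods.
A packing using 5 stock rods:
  stock rod 1: 525 + 150 = 675
  stock rod 2: 500 + 150 = 650
  stock rod 3: 475 + 225 = 700
  stock rod 4: 450 + 225 = 675
  stock rod 5: 450 + 150 = 600
This matches the lower bound, so 5 is optimal.

5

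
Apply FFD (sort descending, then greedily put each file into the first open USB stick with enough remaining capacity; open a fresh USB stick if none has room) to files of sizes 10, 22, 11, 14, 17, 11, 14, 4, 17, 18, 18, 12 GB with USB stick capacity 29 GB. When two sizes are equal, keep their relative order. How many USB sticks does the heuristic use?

Sorted descending: 22, 18, 18, 17, 17, 14, 14, 12, 11, 11, 10, 4.
  22 → USB stick 1 (new)  [load 22/29]
  18 → USB stick 2 (new)  [load 18/29]
  18 → USB stick 3 (new)  [load 18/29]
  17 → USB stick 4 (new)  [load 17/29]
  17 → USB stick 5 (new)  [load 17/29]
  14 → USB stick 6 (new)  [load 14/29]
  14 → USB stick 6  [load 28/29]
  12 → USB stick 4  [load 29/29]
  11 → USB stick 2  [load 29/29]
  11 → USB stick 3  [load 29/29]
  10 → USB stick 5  [load 27/29]
  4 → USB stick 1  [load 26/29]
6 USB sticks opened.

6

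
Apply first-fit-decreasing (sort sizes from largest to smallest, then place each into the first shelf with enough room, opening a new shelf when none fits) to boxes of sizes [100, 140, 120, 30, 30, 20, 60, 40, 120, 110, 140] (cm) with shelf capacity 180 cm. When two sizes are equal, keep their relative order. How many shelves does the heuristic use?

6

Sorted descending: 140, 140, 120, 120, 110, 100, 60, 40, 30, 30, 20.
  140 → shelf 1 (new)  [load 140/180]
  140 → shelf 2 (new)  [load 140/180]
  120 → shelf 3 (new)  [load 120/180]
  120 → shelf 4 (new)  [load 120/180]
  110 → shelf 5 (new)  [load 110/180]
  100 → shelf 6 (new)  [load 100/180]
  60 → shelf 3  [load 180/180]
  40 → shelf 1  [load 180/180]
  30 → shelf 2  [load 170/180]
  30 → shelf 4  [load 150/180]
  20 → shelf 4  [load 170/180]
6 shelves opened.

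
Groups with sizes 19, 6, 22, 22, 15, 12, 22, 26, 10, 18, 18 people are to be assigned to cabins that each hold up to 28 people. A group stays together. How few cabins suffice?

Total = 26 + 22 + 22 + 22 + 19 + 18 + 18 + 15 + 12 + 10 + 6 = 190 people.
Lower bound: ⌈190/28⌉ = 7 cabins.
Also, 8 groups each exceed 14 people, and no two of those can share a cabin, so at least 8 cabins are needed.
A packing using 8 cabins:
  cabin 1: 26 = 26
  cabin 2: 22 + 6 = 28
  cabin 3: 22 = 22
  cabin 4: 22 = 22
  cabin 5: 19 = 19
  cabin 6: 18 + 10 = 28
  cabin 7: 18 = 18
  cabin 8: 15 + 12 = 27
This matches the lower bound, so 8 is optimal.

8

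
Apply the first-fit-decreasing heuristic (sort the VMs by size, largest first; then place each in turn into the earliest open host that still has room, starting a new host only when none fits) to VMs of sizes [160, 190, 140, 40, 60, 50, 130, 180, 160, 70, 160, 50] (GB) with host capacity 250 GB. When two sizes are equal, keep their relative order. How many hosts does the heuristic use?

7

Sorted descending: 190, 180, 160, 160, 160, 140, 130, 70, 60, 50, 50, 40.
  190 → host 1 (new)  [load 190/250]
  180 → host 2 (new)  [load 180/250]
  160 → host 3 (new)  [load 160/250]
  160 → host 4 (new)  [load 160/250]
  160 → host 5 (new)  [load 160/250]
  140 → host 6 (new)  [load 140/250]
  130 → host 7 (new)  [load 130/250]
  70 → host 2  [load 250/250]
  60 → host 1  [load 250/250]
  50 → host 3  [load 210/250]
  50 → host 4  [load 210/250]
  40 → host 3  [load 250/250]
7 hosts opened.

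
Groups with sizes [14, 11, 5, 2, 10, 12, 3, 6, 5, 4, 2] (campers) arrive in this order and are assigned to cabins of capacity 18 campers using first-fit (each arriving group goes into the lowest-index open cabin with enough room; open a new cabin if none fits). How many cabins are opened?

  14 → cabin 1 (new)  [load 14/18]
  11 → cabin 2 (new)  [load 11/18]
  5 → cabin 2  [load 16/18]
  2 → cabin 1  [load 16/18]
  10 → cabin 3 (new)  [load 10/18]
  12 → cabin 4 (new)  [load 12/18]
  3 → cabin 3  [load 13/18]
  6 → cabin 4  [load 18/18]
  5 → cabin 3  [load 18/18]
  4 → cabin 5 (new)  [load 4/18]
  2 → cabin 1  [load 18/18]
5 cabins opened.

5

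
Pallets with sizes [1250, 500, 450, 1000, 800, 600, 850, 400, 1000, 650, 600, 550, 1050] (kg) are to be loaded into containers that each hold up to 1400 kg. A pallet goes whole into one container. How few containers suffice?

Total = 1250 + 1050 + 1000 + 1000 + 850 + 800 + 650 + 600 + 600 + 550 + 500 + 450 + 400 = 9700 kg.
Lower bound: ⌈9700/1400⌉ = 7 containers.
A packing using 8 containers:
  container 1: 1250 = 1250
  container 2: 1050 = 1050
  container 3: 1000 + 400 = 1400
  container 4: 1000 = 1000
  container 5: 850 + 550 = 1400
  container 6: 800 + 600 = 1400
  container 7: 650 + 600 = 1250
  container 8: 500 + 450 = 950
No arrangement into 7 containers stays within capacity, so 8 is optimal.

8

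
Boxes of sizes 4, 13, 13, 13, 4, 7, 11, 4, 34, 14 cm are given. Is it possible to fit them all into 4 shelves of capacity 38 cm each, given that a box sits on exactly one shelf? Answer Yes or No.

Yes

A valid assignment using 4 shelves:
  shelf 1: 34 + 4 = 38
  shelf 2: 14 + 13 + 11 = 38
  shelf 3: 13 + 13 + 7 + 4 = 37
  shelf 4: 4 = 4
Every load is within 38 cm, so 4 shelves suffice.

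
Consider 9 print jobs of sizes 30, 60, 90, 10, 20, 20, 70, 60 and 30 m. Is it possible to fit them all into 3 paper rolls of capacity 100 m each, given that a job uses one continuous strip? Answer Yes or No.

Total = 390 m; ⌈390/100⌉ = 4.
At least 4 paper rolls are required, but only 3 are allowed.

No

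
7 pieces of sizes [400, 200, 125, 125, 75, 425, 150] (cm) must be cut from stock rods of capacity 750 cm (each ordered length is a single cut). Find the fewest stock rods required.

Total = 425 + 400 + 200 + 150 + 125 + 125 + 75 = 1500 cm.
Lower bound: ⌈1500/750⌉ = 2 stock rods.
A packing using 2 stock rods:
  stock rod 1: 425 + 200 + 125 = 750
  stock rod 2: 400 + 150 + 125 + 75 = 750
This matches the lower bound, so 2 is optimal.

2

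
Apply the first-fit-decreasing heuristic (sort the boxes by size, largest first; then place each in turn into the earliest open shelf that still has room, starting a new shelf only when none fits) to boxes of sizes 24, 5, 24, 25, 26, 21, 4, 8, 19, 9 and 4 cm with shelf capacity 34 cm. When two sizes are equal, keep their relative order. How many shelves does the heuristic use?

Sorted descending: 26, 25, 24, 24, 21, 19, 9, 8, 5, 4, 4.
  26 → shelf 1 (new)  [load 26/34]
  25 → shelf 2 (new)  [load 25/34]
  24 → shelf 3 (new)  [load 24/34]
  24 → shelf 4 (new)  [load 24/34]
  21 → shelf 5 (new)  [load 21/34]
  19 → shelf 6 (new)  [load 19/34]
  9 → shelf 2  [load 34/34]
  8 → shelf 1  [load 34/34]
  5 → shelf 3  [load 29/34]
  4 → shelf 3  [load 33/34]
  4 → shelf 4  [load 28/34]
6 shelves opened.

6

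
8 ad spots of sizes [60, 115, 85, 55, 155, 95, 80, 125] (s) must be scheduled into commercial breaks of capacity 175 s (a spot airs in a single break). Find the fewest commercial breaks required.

Total = 155 + 125 + 115 + 95 + 85 + 80 + 60 + 55 = 770 s.
Lower bound: ⌈770/175⌉ = 5 commercial breaks.
A packing using 5 commercial breaks:
  break 1: 155 = 155
  break 2: 125 = 125
  break 3: 115 + 60 = 175
  break 4: 95 + 80 = 175
  break 5: 85 + 55 = 140
This matches the lower bound, so 5 is optimal.

5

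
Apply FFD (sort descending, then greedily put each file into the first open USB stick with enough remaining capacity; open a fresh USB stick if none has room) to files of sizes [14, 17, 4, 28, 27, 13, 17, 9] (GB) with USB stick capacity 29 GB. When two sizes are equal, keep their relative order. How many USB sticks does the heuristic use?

5

Sorted descending: 28, 27, 17, 17, 14, 13, 9, 4.
  28 → USB stick 1 (new)  [load 28/29]
  27 → USB stick 2 (new)  [load 27/29]
  17 → USB stick 3 (new)  [load 17/29]
  17 → USB stick 4 (new)  [load 17/29]
  14 → USB stick 5 (new)  [load 14/29]
  13 → USB stick 5  [load 27/29]
  9 → USB stick 3  [load 26/29]
  4 → USB stick 4  [load 21/29]
5 USB sticks opened.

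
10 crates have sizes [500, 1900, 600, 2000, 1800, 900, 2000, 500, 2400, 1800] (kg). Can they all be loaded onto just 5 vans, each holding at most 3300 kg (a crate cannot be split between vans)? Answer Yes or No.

No

Total = 14400 kg; ⌈14400/3300⌉ = 5.
6 crates each exceed half the capacity and cannot share a van, forcing at least 6 vans.
At least 6 vans are required, but only 5 are allowed.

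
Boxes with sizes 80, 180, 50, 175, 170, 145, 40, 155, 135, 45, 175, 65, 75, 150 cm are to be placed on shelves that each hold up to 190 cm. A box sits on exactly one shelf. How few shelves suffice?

10

Total = 180 + 175 + 175 + 170 + 155 + 150 + 145 + 135 + 80 + 75 + 65 + 50 + 45 + 40 = 1640 cm.
Lower bound: ⌈1640/190⌉ = 9 shelves.
A packing using 10 shelves:
  shelf 1: 180 = 180
  shelf 2: 175 = 175
  shelf 3: 175 = 175
  shelf 4: 170 = 170
  shelf 5: 155 = 155
  shelf 6: 150 + 40 = 190
  shelf 7: 145 + 45 = 190
  shelf 8: 135 + 50 = 185
  shelf 9: 80 + 75 = 155
  shelf 10: 65 = 65
No arrangement into 9 shelves stays within capacity, so 10 is optimal.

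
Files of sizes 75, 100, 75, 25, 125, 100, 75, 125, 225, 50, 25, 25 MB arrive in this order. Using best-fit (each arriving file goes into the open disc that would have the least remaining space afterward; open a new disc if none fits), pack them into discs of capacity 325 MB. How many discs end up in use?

  75 → disc 1 (new)  [load 75/325]
  100 → disc 1  [load 175/325]
  75 → disc 1  [load 250/325]
  25 → disc 1  [load 275/325]
  125 → disc 2 (new)  [load 125/325]
  100 → disc 2  [load 225/325]
  75 → disc 2  [load 300/325]
  125 → disc 3 (new)  [load 125/325]
  225 → disc 4 (new)  [load 225/325]
  50 → disc 1  [load 325/325]
  25 → disc 2  [load 325/325]
  25 → disc 4  [load 250/325]
4 discs opened.

4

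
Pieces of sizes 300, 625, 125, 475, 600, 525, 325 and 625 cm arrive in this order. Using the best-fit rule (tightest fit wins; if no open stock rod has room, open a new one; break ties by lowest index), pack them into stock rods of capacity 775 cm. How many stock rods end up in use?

6

  300 → stock rod 1 (new)  [load 300/775]
  625 → stock rod 2 (new)  [load 625/775]
  125 → stock rod 2  [load 750/775]
  475 → stock rod 1  [load 775/775]
  600 → stock rod 3 (new)  [load 600/775]
  525 → stock rod 4 (new)  [load 525/775]
  325 → stock rod 5 (new)  [load 325/775]
  625 → stock rod 6 (new)  [load 625/775]
6 stock rods opened.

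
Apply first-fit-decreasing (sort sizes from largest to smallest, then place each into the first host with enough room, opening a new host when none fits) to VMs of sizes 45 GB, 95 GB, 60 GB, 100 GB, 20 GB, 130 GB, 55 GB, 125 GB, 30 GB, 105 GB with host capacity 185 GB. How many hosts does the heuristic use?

Sorted descending: 130, 125, 105, 100, 95, 60, 55, 45, 30, 20.
  130 → host 1 (new)  [load 130/185]
  125 → host 2 (new)  [load 125/185]
  105 → host 3 (new)  [load 105/185]
  100 → host 4 (new)  [load 100/185]
  95 → host 5 (new)  [load 95/185]
  60 → host 2  [load 185/185]
  55 → host 1  [load 185/185]
  45 → host 3  [load 150/185]
  30 → host 3  [load 180/185]
  20 → host 4  [load 120/185]
5 hosts opened.

5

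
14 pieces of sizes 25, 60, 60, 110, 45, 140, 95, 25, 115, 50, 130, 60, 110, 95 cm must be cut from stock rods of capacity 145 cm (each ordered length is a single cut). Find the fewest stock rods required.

Total = 140 + 130 + 115 + 110 + 110 + 95 + 95 + 60 + 60 + 60 + 50 + 45 + 25 + 25 = 1120 cm.
Lower bound: ⌈1120/145⌉ = 8 stock rods.
A packing using 9 stock rods:
  stock rod 1: 140 = 140
  stock rod 2: 130 = 130
  stock rod 3: 115 + 25 = 140
  stock rod 4: 110 + 25 = 135
  stock rod 5: 110 = 110
  stock rod 6: 95 + 50 = 145
  stock rod 7: 95 + 45 = 140
  stock rod 8: 60 + 60 = 120
  stock rod 9: 60 = 60
No arrangement into 8 stock rods stays within capacity, so 9 is optimal.

9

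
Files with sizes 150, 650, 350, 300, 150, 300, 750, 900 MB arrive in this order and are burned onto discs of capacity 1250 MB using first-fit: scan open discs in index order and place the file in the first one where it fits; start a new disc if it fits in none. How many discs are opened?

4

  150 → disc 1 (new)  [load 150/1250]
  650 → disc 1  [load 800/1250]
  350 → disc 1  [load 1150/1250]
  300 → disc 2 (new)  [load 300/1250]
  150 → disc 2  [load 450/1250]
  300 → disc 2  [load 750/1250]
  750 → disc 3 (new)  [load 750/1250]
  900 → disc 4 (new)  [load 900/1250]
4 discs opened.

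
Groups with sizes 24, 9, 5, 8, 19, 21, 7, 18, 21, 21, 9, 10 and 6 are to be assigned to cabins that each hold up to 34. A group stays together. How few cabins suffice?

6

Total = 24 + 21 + 21 + 21 + 19 + 18 + 10 + 9 + 9 + 8 + 7 + 6 + 5 = 178.
Lower bound: ⌈178/34⌉ = 6 cabins.
A packing using 6 cabins:
  cabin 1: 24 + 10 = 34
  cabin 2: 21 + 9 = 30
  cabin 3: 21 + 9 = 30
  cabin 4: 21 + 8 + 5 = 34
  cabin 5: 19 + 7 + 6 = 32
  cabin 6: 18 = 18
This matches the lower bound, so 6 is optimal.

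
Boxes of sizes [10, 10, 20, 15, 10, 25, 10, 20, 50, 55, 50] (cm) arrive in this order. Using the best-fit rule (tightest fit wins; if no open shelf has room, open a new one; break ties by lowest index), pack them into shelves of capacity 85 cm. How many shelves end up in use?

  10 → shelf 1 (new)  [load 10/85]
  10 → shelf 1  [load 20/85]
  20 → shelf 1  [load 40/85]
  15 → shelf 1  [load 55/85]
  10 → shelf 1  [load 65/85]
  25 → shelf 2 (new)  [load 25/85]
  10 → shelf 1  [load 75/85]
  20 → shelf 2  [load 45/85]
  50 → shelf 3 (new)  [load 50/85]
  55 → shelf 4 (new)  [load 55/85]
  50 → shelf 5 (new)  [load 50/85]
5 shelves opened.

5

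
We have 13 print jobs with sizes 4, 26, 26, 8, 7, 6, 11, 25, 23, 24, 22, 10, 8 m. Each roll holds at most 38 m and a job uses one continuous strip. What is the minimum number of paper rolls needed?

Total = 26 + 26 + 25 + 24 + 23 + 22 + 11 + 10 + 8 + 8 + 7 + 6 + 4 = 200 m.
Lower bound: ⌈200/38⌉ = 6 paper rolls.
A packing using 6 paper rolls:
  roll 1: 26 + 11 = 37
  roll 2: 26 + 10 = 36
  roll 3: 25 + 8 + 4 = 37
  roll 4: 24 + 8 + 6 = 38
  roll 5: 23 + 7 = 30
  roll 6: 22 = 22
This matches the lower bound, so 6 is optimal.

6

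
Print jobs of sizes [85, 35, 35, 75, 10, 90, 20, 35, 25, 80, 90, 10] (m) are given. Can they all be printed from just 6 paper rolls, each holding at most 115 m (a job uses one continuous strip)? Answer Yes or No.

Yes

A valid assignment using 6 paper rolls:
  roll 1: 90 + 25 = 115
  roll 2: 90 + 20 = 110
  roll 3: 85 + 10 + 10 = 105
  roll 4: 80 + 35 = 115
  roll 5: 75 + 35 = 110
  roll 6: 35 = 35
Every load is within 115 m, so 6 paper rolls suffice.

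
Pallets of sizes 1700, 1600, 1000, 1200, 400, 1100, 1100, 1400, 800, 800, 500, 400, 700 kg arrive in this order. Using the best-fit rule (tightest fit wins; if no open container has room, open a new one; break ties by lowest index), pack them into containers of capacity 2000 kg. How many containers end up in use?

7

  1700 → container 1 (new)  [load 1700/2000]
  1600 → container 2 (new)  [load 1600/2000]
  1000 → container 3 (new)  [load 1000/2000]
  1200 → container 4 (new)  [load 1200/2000]
  400 → container 2  [load 2000/2000]
  1100 → container 5 (new)  [load 1100/2000]
  1100 → container 6 (new)  [load 1100/2000]
  1400 → container 7 (new)  [load 1400/2000]
  800 → container 4  [load 2000/2000]
  800 → container 5  [load 1900/2000]
  500 → container 7  [load 1900/2000]
  400 → container 6  [load 1500/2000]
  700 → container 3  [load 1700/2000]
7 containers opened.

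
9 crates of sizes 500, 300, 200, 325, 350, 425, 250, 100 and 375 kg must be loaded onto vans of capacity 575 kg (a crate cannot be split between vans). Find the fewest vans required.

Total = 500 + 425 + 375 + 350 + 325 + 300 + 250 + 200 + 100 = 2825 kg.
Lower bound: ⌈2825/575⌉ = 5 vans.
Also, 6 crates each exceed 575/2 kg, and no two of those can share a van, so at least 6 vans are needed.
A packing using 6 vans:
  van 1: 500 = 500
  van 2: 425 + 100 = 525
  van 3: 375 + 200 = 575
  van 4: 350 = 350
  van 5: 325 + 250 = 575
  van 6: 300 = 300
This matches the lower bound, so 6 is optimal.

6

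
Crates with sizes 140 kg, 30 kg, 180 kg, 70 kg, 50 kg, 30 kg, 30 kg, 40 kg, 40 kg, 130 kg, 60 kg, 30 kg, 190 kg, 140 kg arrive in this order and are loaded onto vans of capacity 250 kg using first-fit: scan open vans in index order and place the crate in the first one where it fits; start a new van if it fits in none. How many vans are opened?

  140 → van 1 (new)  [load 140/250]
  30 → van 1  [load 170/250]
  180 → van 2 (new)  [load 180/250]
  70 → van 1  [load 240/250]
  50 → van 2  [load 230/250]
  30 → van 3 (new)  [load 30/250]
  30 → van 3  [load 60/250]
  40 → van 3  [load 100/250]
  40 → van 3  [load 140/250]
  130 → van 4 (new)  [load 130/250]
  60 → van 3  [load 200/250]
  30 → van 3  [load 230/250]
  190 → van 5 (new)  [load 190/250]
  140 → van 6 (new)  [load 140/250]
6 vans opened.

6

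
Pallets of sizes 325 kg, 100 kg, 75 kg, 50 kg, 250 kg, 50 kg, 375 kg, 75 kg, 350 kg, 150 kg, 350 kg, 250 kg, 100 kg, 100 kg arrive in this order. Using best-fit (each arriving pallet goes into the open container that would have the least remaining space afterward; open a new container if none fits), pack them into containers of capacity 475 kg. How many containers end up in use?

  325 → container 1 (new)  [load 325/475]
  100 → container 1  [load 425/475]
  75 → container 2 (new)  [load 75/475]
  50 → container 1  [load 475/475]
  250 → container 2  [load 325/475]
  50 → container 2  [load 375/475]
  375 → container 3 (new)  [load 375/475]
  75 → container 2  [load 450/475]
  350 → container 4 (new)  [load 350/475]
  150 → container 5 (new)  [load 150/475]
  350 → container 6 (new)  [load 350/475]
  250 → container 5  [load 400/475]
  100 → container 3  [load 475/475]
  100 → container 4  [load 450/475]
6 containers opened.

6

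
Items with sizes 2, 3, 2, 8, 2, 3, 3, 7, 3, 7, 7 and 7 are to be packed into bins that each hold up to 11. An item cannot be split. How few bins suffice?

Total = 8 + 7 + 7 + 7 + 7 + 3 + 3 + 3 + 3 + 2 + 2 + 2 = 54.
Lower bound: ⌈54/11⌉ = 5 bins.
A packing using 6 bins:
  bin 1: 8 + 3 = 11
  bin 2: 7 + 3 = 10
  bin 3: 7 + 3 = 10
  bin 4: 7 + 3 = 10
  bin 5: 7 + 2 + 2 = 11
  bin 6: 2 = 2
No arrangement into 5 bins stays within capacity, so 6 is optimal.

6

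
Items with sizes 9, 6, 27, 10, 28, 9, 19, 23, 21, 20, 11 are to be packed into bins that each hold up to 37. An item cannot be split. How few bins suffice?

6

Total = 28 + 27 + 23 + 21 + 20 + 19 + 11 + 10 + 9 + 9 + 6 = 183.
Lower bound: ⌈183/37⌉ = 5 bins.
Also, 6 items each exceed 37/2, and no two of those can share a bin, so at least 6 bins are needed.
A packing using 6 bins:
  bin 1: 28 + 9 = 37
  bin 2: 27 + 10 = 37
  bin 3: 23 + 11 = 34
  bin 4: 21 + 9 + 6 = 36
  bin 5: 20 = 20
  bin 6: 19 = 19
This matches the lower bound, so 6 is optimal.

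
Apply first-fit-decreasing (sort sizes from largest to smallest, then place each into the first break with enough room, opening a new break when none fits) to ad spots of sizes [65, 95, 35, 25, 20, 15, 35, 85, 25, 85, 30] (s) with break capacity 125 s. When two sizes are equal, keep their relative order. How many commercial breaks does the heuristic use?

5

Sorted descending: 95, 85, 85, 65, 35, 35, 30, 25, 25, 20, 15.
  95 → break 1 (new)  [load 95/125]
  85 → break 2 (new)  [load 85/125]
  85 → break 3 (new)  [load 85/125]
  65 → break 4 (new)  [load 65/125]
  35 → break 2  [load 120/125]
  35 → break 3  [load 120/125]
  30 → break 1  [load 125/125]
  25 → break 4  [load 90/125]
  25 → break 4  [load 115/125]
  20 → break 5 (new)  [load 20/125]
  15 → break 5  [load 35/125]
5 commercial breaks opened.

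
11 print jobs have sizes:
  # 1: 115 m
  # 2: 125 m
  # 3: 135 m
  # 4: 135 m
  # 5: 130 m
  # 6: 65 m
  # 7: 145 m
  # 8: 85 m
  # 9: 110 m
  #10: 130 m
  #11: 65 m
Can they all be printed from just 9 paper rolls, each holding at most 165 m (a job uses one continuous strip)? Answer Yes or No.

Total = 1240 m; ⌈1240/165⌉ = 8.
9 print jobs each exceed half the capacity and cannot share a roll, forcing at least 9 paper rolls.
The bound of 9 does not rule out 9, but exhaustive search shows no assignment into 9 paper rolls of capacity 165 m exists — the minimum is 10.

No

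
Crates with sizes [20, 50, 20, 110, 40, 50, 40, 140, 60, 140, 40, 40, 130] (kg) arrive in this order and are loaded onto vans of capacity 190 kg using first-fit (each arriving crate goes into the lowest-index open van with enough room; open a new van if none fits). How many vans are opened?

  20 → van 1 (new)  [load 20/190]
  50 → van 1  [load 70/190]
  20 → van 1  [load 90/190]
  110 → van 2 (new)  [load 110/190]
  40 → van 1  [load 130/190]
  50 → van 1  [load 180/190]
  40 → van 2  [load 150/190]
  140 → van 3 (new)  [load 140/190]
  60 → van 4 (new)  [load 60/190]
  140 → van 5 (new)  [load 140/190]
  40 → van 2  [load 190/190]
  40 → van 3  [load 180/190]
  130 → van 4  [load 190/190]
5 vans opened.

5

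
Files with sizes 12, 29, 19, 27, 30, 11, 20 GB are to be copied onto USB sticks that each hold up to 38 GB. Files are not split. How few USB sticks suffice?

5

Total = 30 + 29 + 27 + 20 + 19 + 12 + 11 = 148 GB.
Lower bound: ⌈148/38⌉ = 4 USB sticks.
A packing using 5 USB sticks:
  USB stick 1: 30 = 30
  USB stick 2: 29 = 29
  USB stick 3: 27 + 11 = 38
  USB stick 4: 20 + 12 = 32
  USB stick 5: 19 = 19
No arrangement into 4 USB sticks stays within capacity, so 5 is optimal.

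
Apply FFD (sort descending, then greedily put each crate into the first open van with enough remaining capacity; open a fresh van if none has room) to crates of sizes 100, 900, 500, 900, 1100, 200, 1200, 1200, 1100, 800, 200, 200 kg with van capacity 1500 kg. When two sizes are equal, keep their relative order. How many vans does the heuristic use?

Sorted descending: 1200, 1200, 1100, 1100, 900, 900, 800, 500, 200, 200, 200, 100.
  1200 → van 1 (new)  [load 1200/1500]
  1200 → van 2 (new)  [load 1200/1500]
  1100 → van 3 (new)  [load 1100/1500]
  1100 → van 4 (new)  [load 1100/1500]
  900 → van 5 (new)  [load 900/1500]
  900 → van 6 (new)  [load 900/1500]
  800 → van 7 (new)  [load 800/1500]
  500 → van 5  [load 1400/1500]
  200 → van 1  [load 1400/1500]
  200 → van 2  [load 1400/1500]
  200 → van 3  [load 1300/1500]
  100 → van 1  [load 1500/1500]
7 vans opened.

7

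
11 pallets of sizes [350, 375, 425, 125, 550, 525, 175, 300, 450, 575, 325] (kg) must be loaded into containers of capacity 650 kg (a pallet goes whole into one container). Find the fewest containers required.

Total = 575 + 550 + 525 + 450 + 425 + 375 + 350 + 325 + 300 + 175 + 125 = 4175 kg.
Lower bound: ⌈4175/650⌉ = 7 containers.
A packing using 8 containers:
  container 1: 575 = 575
  container 2: 550 = 550
  container 3: 525 + 125 = 650
  container 4: 450 + 175 = 625
  container 5: 425 = 425
  container 6: 375 = 375
  container 7: 350 + 300 = 650
  container 8: 325 = 325
No arrangement into 7 containers stays within capacity, so 8 is optimal.

8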